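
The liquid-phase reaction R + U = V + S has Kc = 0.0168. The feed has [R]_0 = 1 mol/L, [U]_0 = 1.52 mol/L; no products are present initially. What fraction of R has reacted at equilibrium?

Let X = conversion of R; extent ξ = 1·X mol/L.
Concentrations: [R] = 1 − 1X; [U] = 1.52 − 1X; [V] = 1X; [S] = 1X.
Kc = [V] [S] / ([R] [U]).
Solving Kc = 0.0168 for X ∈ (0,1): X = 0.141.

X = 0.141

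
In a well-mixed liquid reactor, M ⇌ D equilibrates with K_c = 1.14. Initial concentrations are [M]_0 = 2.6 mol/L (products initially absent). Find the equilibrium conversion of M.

X = 0.533

Let X = conversion of M; extent ξ = 2.6·X mol/L.
Concentrations: [M] = 2.6 − 2.6X; [D] = 2.6X.
K_c = [D] / ([M]).
This equals 1.14 at X = 0.533 (the root in 0 < X < 1).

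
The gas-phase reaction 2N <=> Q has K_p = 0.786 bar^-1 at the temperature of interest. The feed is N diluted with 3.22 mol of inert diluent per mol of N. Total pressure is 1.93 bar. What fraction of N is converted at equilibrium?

X = 0.333

Let X = conversion of N (basis 1 mol N); extent of reaction ξ = 0.5X.
At extent ξ: n_N = 1 − X; n_Q = 0.5X; n_I = 3.22 (inert).
Summing: n_T = 4.22 − 0.5X.
Mole fractions y_i = n_i/n_T; K_p = p_Q / (p_N^2) with p_i = y_i·P.
Substituting and setting equal to 0.786 bar^-1 gives a polynomial in X; the root in (0,1) is X = 0.333.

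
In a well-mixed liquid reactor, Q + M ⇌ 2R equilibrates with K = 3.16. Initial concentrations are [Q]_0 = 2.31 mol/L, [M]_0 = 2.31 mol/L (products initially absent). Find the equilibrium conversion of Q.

Let X = conversion of Q; extent ξ = 2.31·X mol/L.
Concentrations: [Q] = 2.31 − 2.31X; [M] = 2.31 − 2.31X; [R] = 4.62X.
K = [R]^2 / ([Q] [M]).
Equating to 3.16: the physical root is X = 0.471.

X = 0.471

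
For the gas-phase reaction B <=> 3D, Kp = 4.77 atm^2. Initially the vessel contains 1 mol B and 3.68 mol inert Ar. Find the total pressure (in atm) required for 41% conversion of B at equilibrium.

Take 1 mol B as basis and let X be its fractional conversion, so ξ = X.
Mole table: n_B = 1 − X; n_D = 3X; n_I = 3.68 (inert).
Total moles n_T = 4.68 + 2X.
Kp = p_D^3 / (p_B) with p_i = (n_i/n_T)·P.
At X = 0.41: the mole-fraction product g(X) = Π y_i^ν_i = 0.1043. Since Kp = g(X)·P^{2}, P = (Kp/g)^(1/2) = (4.77/0.1043)^(1/2) = 6.76 atm.

P = 6.76 atm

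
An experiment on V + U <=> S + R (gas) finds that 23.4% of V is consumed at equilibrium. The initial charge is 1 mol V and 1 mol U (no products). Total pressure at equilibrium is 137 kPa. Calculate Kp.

Take 1 mol V as basis and let X be its fractional conversion, so ξ = X.
At extent ξ: n_V = 1 − X; n_U = 1 − X; n_S = X; n_R = X.
Since Δν = 0, n_T = 2 throughout.
At X = 0.234: n_V = 0.766, n_U = 0.766, n_S = 0.234, n_R = 0.234, n_T = 2.
p_i = (n_i/n_T)·P. Kp = p_S p_R / (p_V p_U) = 0.0933.

Kp = 0.0933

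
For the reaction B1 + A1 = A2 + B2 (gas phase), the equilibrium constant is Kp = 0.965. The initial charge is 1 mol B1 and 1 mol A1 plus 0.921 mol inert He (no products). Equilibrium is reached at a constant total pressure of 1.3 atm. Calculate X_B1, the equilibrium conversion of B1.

X = 0.496

Basis: 1 mol B1 initially; let X = conversion of B1. Extent ξ = X.
Moles: n_B1 = 1 − X; n_A1 = 1 − X; n_A2 = X; n_B2 = X; n_I = 0.921 (inert).
n_T stays at 2.92 (no change in mole number).
With p_i = (n_i/n_T)P, Kp = p_A2 p_B2 / (p_B1 p_A1).
Equating to 0.965 and solving on 0 < X < 1: X = 0.496.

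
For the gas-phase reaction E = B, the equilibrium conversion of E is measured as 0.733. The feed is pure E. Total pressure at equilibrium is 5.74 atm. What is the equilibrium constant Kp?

Let X = conversion of E (basis 1 mol E); extent of reaction ξ = X.
Moles: n_E = 1 − X; n_B = X.
Since Δν = 0, n_T = 1 throughout.
At X = 0.733: n_E = 0.267, n_B = 0.733, n_T = 1.
p_i = (n_i/n_T)·P. Kp = p_B / (p_E) = 2.75.

Kp = 2.75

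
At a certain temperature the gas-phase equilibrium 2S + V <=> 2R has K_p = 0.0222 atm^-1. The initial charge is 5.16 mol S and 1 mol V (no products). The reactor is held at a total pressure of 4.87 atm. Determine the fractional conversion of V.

Let X = conversion of V (basis 1 mol V); extent of reaction ξ = X.
Species balance: n_S = 5.16 − 2X; n_V = 1 − X; n_R = 2X.
Total moles n_T = 6.16 − X.
Mole fractions y_i = n_i/n_T; K_p = p_R^2 / (p_S^2 p_V) with p_i = y_i·P.
Equating to 0.0222 atm^-1 and solving on 0 < X < 1: X = 0.268.

X = 0.268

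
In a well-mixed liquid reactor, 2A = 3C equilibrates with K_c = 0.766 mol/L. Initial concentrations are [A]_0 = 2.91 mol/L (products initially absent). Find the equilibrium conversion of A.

X = 0.328

Let X = conversion of A; extent ξ = 2.91X/2 mol/L.
Concentrations: [A] = 2.91 − 2.91X; [C] = 4.37X.
K_c = [C]^3 / ([A]^2).
Equating to 0.766 mol/L: the physical root is X = 0.328.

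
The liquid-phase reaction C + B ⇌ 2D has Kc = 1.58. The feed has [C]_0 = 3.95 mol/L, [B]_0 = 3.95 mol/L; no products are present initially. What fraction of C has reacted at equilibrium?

X = 0.386

Let X = conversion of C; extent ξ = 3.95·X mol/L.
Concentrations: [C] = 3.95 − 3.95X; [B] = 3.95 − 3.95X; [D] = 7.9X.
Kc = [D]^2 / ([C] [B]).
Solving Kc = 1.58 for X ∈ (0,1): X = 0.386.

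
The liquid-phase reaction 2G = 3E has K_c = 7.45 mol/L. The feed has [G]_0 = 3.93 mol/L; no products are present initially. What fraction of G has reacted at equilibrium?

X = 0.512

Let X = conversion of G; extent ξ = 3.93X/2 mol/L.
Concentrations: [G] = 3.93 − 3.93X; [E] = 5.9X.
K_c = [E]^3 / ([G]^2).
This equals 7.45 at X = 0.512 (the root in 0 < X < 1).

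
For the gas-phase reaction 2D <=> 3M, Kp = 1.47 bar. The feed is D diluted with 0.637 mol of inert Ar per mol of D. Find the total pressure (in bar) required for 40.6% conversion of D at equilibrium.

P = 4.23 bar

Basis: 1 mol D initially; let X = conversion of D. Extent ξ = 0.5X.
Moles: n_D = 1 − X; n_M = 1.5X; n_I = 0.637 (inert).
Summing: n_T = 1.64 + 0.5X.
Kp = p_M^3 / (p_D^2) with p_i = (n_i/n_T)·P.
At X = 0.406: the mole-fraction product g(X) = Π y_i^ν_i = 0.3479. Since Kp = g(X)·P^{1}, P = (Kp/g)^(1/1) = (1.47/0.3479)^(1/1) = 4.23 bar.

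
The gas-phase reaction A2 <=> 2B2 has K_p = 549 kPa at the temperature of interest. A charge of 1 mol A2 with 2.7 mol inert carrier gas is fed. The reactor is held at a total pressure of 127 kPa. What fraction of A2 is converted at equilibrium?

X = 0.852

Basis: 1 mol A2 initially; let X = conversion of A2. Extent ξ = X.
At extent ξ: n_A2 = 1 − X; n_B2 = 2X; n_I = 2.7 (inert).
n_T = Σnᵢ = 3.7 + X.
y_i = n_i/n_T, p_i = y_i·P. K_p = p_B2^2 / (p_A2).
Substituting and setting equal to 549 kPa gives a polynomial in X; the root in (0,1) is X = 0.852.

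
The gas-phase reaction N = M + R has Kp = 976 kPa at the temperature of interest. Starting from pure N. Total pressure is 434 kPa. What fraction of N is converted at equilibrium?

Let X = conversion of N (basis 1 mol N); extent of reaction ξ = X.
Species balance: n_N = 1 − X; n_M = X; n_R = X.
Summing: n_T = 1 + X.
With p_i = (n_i/n_T)P, Kp = p_M p_R / (p_N).
Setting this equal to 976 kPa and taking the physical root (0 < X < 1) gives X = 0.832.

X = 0.832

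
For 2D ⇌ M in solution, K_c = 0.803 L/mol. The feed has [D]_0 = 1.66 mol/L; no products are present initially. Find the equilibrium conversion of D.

Let X = conversion of D; extent ξ = 1.66X/2 mol/L.
Concentrations: [D] = 1.66 − 1.66X; [M] = 0.83X.
K_c = [M] / ([D]^2).
Setting equal to 0.803 and solving for X on (0,1) gives X = 0.547.

X = 0.547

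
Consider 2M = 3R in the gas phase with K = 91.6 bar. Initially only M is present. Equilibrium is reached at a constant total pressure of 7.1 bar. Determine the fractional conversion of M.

X = 0.728

Let X = conversion of M (basis 1 mol M); extent of reaction ξ = 0.5X.
Species balance: n_M = 1 − X; n_R = 1.5X.
Total moles n_T = 1 + 0.5X.
Mole fractions y_i = n_i/n_T; K = p_R^3 / (p_M^2) with p_i = y_i·P.
Setting this equal to 91.6 bar and taking the physical root (0 < X < 1) gives X = 0.728.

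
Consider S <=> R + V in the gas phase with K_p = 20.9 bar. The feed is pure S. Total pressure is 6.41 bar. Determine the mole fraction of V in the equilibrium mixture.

Basis: 1 mol S initially; let X = conversion of S. Extent ξ = X.
At extent ξ: n_S = 1 − X; n_R = X; n_V = X.
Total moles n_T = 1 + X.
With p_i = (n_i/n_T)P, K_p = p_R p_V / (p_S).
Equating to 20.9 bar and solving on 0 < X < 1: X = 0.875.
Then n_V = 0.875, n_T = 1.87, so y_V = 0.467.

y_V = 0.467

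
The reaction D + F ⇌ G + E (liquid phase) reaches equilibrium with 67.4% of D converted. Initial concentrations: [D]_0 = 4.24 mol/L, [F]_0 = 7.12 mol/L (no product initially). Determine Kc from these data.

Let X = conversion of D.
Concentrations: [D] = 4.24 − 4.24X; [F] = 7.12 − 4.24X; [G] = 4.24X; [E] = 4.24X.
At X = 0.674: [D] = 1.38, [F] = 4.26, [G] = 2.86, [E] = 2.86.
Kc = [G] [E] / ([D] [F]) = 1.39.

Kc = 1.39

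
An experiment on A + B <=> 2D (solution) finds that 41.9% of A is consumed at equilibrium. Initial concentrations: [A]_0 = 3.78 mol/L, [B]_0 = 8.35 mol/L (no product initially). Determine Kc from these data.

Kc = 0.675

Let X = conversion of A.
Concentrations: [A] = 3.78 − 3.78X; [B] = 8.35 − 3.78X; [D] = 7.56X.
At X = 0.419: [A] = 2.2, [B] = 6.77, [D] = 3.17.
Kc = [D]^2 / ([A] [B]) = 0.675.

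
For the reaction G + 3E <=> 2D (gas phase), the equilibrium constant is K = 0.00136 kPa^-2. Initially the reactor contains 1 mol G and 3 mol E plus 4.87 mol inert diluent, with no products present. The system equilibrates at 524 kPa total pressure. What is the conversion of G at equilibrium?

Let X = conversion of G (basis 1 mol G); extent of reaction ξ = X.
Species balance: n_G = 1 − X; n_E = 3 − 3X; n_D = 2X; n_I = 4.87 (inert).
Summing: n_T = 8.87 − 2X.
With p_i = (n_i/n_T)P, K = p_D^2 / (p_G p_E^3).
This yields a degree-4 equation in X; solving on (0,1), X = 0.681.

X = 0.681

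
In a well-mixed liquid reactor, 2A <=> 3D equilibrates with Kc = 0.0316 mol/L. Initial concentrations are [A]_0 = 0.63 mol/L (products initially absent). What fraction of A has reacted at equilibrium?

X = 0.210

Let X = conversion of A; extent ξ = 0.63X/2 mol/L.
Concentrations: [A] = 0.63 − 0.63X; [D] = 0.945X.
Kc = [D]^3 / ([A]^2).
Solving Kc = 0.0316 for X ∈ (0,1): X = 0.210.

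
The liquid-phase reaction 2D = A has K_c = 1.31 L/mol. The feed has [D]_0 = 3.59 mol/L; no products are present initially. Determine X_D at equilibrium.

X = 0.723

Let X = conversion of D; extent ξ = 3.59X/2 mol/L.
Concentrations: [D] = 3.59 − 3.59X; [A] = 1.79X.
K_c = [A] / ([D]^2).
Solving K_c = 1.31 for X ∈ (0,1): X = 0.723.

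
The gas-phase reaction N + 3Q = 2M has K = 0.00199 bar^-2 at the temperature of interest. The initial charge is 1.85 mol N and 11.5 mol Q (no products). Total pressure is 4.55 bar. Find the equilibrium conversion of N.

X = 0.181

Take 1.85 mol N as basis and let X be its fractional conversion, so ξ = 1.85X.
Species balance: n_N = 1.85 − 1.85X; n_Q = 11.5 − 5.55X; n_M = 3.7X.
Summing: n_T = 13.3 − 3.7X.
y_i = n_i/n_T, p_i = y_i·P. K = p_M^2 / (p_N p_Q^3).
Setting this equal to 0.00199 bar^-2 and taking the physical root (0 < X < 1) gives X = 0.181.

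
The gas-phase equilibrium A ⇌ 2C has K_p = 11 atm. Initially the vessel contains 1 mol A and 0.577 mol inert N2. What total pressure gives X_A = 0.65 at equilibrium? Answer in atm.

P = 5.07 atm

Basis: 1 mol A initially; let X = conversion of A. Extent ξ = X.
Mole table: n_A = 1 − X; n_C = 2X; n_I = 0.577 (inert).
Total moles n_T = 1.58 + X.
K_p = p_C^2 / (p_A) with p_i = (n_i/n_T)·P.
At X = 0.65: the mole-fraction product g(X) = Π y_i^ν_i = 2.168. Since K_p = g(X)·P^{1}, P = (K_p/g)^(1/1) = (11/2.168)^(1/1) = 5.07 atm.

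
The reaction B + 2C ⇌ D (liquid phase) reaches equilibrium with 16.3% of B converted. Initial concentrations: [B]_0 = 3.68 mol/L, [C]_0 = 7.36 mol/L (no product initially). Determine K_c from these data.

Let X = conversion of B.
Concentrations: [B] = 3.68 − 3.68X; [C] = 7.36 − 7.36X; [D] = 3.68X.
At X = 0.163: [B] = 3.08, [C] = 6.16, [D] = 0.6.
K_c = [D] / ([B] [C]^2) = 0.00513 (mol/L)^-2.

K_c = 0.00513 (mol/L)^-2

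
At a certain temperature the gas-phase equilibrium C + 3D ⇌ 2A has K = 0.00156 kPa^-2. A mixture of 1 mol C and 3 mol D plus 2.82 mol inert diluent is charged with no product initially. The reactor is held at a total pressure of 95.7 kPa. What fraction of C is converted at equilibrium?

Take 1 mol C as basis and let X be its fractional conversion, so ξ = X.
At extent ξ: n_C = 1 − X; n_D = 3 − 3X; n_A = 2X; n_I = 2.82 (inert).
Total moles n_T = 6.82 − 2X.
Mole fractions y_i = n_i/n_T; K = p_A^2 / (p_C p_D^3) with p_i = y_i·P.
This yields a degree-4 equation in X; solving on (0,1), X = 0.470.

X = 0.470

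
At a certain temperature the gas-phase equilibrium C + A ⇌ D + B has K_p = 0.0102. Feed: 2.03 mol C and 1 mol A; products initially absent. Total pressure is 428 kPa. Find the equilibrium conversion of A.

X = 0.130

Take 1 mol A as basis and let X be its fractional conversion, so ξ = X.
At extent ξ: n_C = 2.03 − X; n_A = 1 − X; n_D = X; n_B = X.
Since Δν = 0, n_T = 3.03 throughout.
Mole fractions y_i = n_i/n_T; K_p = p_D p_B / (p_C p_A) with p_i = y_i·P.
This yields a degree-2 equation in X; solving on (0,1), X = 0.130.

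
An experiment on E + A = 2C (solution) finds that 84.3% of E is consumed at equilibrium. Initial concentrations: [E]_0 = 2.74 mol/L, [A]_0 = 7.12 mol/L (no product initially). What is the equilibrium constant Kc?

Let X = conversion of E.
Concentrations: [E] = 2.74 − 2.74X; [A] = 7.12 − 2.74X; [C] = 5.48X.
At X = 0.843: [E] = 0.43, [A] = 4.81, [C] = 4.62.
Kc = [C]^2 / ([E] [A]) = 10.3.

Kc = 10.3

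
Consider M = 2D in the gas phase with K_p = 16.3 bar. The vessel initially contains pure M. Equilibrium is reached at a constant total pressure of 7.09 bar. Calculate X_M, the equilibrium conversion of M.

Take 1 mol M as basis and let X be its fractional conversion, so ξ = X.
At extent ξ: n_M = 1 − X; n_D = 2X.
Total moles n_T = 1 + X.
Mole fractions y_i = n_i/n_T; K_p = p_D^2 / (p_M) with p_i = y_i·P.
Setting this equal to 16.3 bar and taking the physical root (0 < X < 1) gives X = 0.604.

X = 0.604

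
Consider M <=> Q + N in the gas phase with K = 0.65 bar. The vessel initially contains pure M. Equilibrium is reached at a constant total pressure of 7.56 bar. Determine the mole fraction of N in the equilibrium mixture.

Let X = conversion of M (basis 1 mol M); extent of reaction ξ = X.
Mole table: n_M = 1 − X; n_Q = X; n_N = X.
Total moles n_T = 1 + X.
Mole fractions y_i = n_i/n_T; K = p_Q p_N / (p_M) with p_i = y_i·P.
Substituting and setting equal to 0.65 bar gives a polynomial in X; the root in (0,1) is X = 0.281.
Then n_N = 0.281, n_T = 1.28, so y_N = 0.220.

y_N = 0.220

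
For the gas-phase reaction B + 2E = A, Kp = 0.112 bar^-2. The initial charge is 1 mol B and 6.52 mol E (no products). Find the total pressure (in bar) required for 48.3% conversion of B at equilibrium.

Let X = conversion of B (basis 1 mol B); extent of reaction ξ = X.
Mole table: n_B = 1 − X; n_E = 6.52 − 2X; n_A = X.
n_T = Σnᵢ = 7.52 − 2X.
Kp = p_A / (p_B p_E^2) with p_i = (n_i/n_T)·P.
At X = 0.483: the mole-fraction product g(X) = Π y_i^ν_i = 1.301. Since Kp = g(X)·P^{-2}, P = (g/Kp)^(1/2) = (1.301/0.112)^(1/2) = 3.41 bar.

P = 3.41 bar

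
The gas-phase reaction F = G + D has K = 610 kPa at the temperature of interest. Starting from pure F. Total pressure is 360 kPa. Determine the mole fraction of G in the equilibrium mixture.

y_G = 0.442

Take 1 mol F as basis and let X be its fractional conversion, so ξ = X.
Species balance: n_F = 1 − X; n_G = X; n_D = X.
Summing: n_T = 1 + X.
y_i = n_i/n_T, p_i = y_i·P. K = p_G p_D / (p_F).
Substituting and setting equal to 610 kPa gives a polynomial in X; the root in (0,1) is X = 0.793.
Then n_G = 0.793, n_T = 1.79, so y_G = 0.442.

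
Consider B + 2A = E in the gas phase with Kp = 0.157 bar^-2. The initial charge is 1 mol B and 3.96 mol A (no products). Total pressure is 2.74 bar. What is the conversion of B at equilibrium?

Take 1 mol B as basis and let X be its fractional conversion, so ξ = X.
At extent ξ: n_B = 1 − X; n_A = 3.96 − 2X; n_E = X.
Summing: n_T = 4.96 − 2X.
y_i = n_i/n_T, p_i = y_i·P. Kp = p_E / (p_B p_A^2).
Equating to 0.157 bar^-2 and solving on 0 < X < 1: X = 0.404.

X = 0.404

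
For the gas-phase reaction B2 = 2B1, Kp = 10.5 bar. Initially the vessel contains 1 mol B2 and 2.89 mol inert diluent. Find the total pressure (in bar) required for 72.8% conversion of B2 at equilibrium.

Take 1 mol B2 as basis and let X be its fractional conversion, so ξ = X.
Moles: n_B2 = 1 − X; n_B1 = 2X; n_I = 2.89 (inert).
Summing: n_T = 3.89 + X.
Kp = p_B1^2 / (p_B2) with p_i = (n_i/n_T)·P.
At X = 0.728: the mole-fraction product g(X) = Π y_i^ν_i = 1.688. Since Kp = g(X)·P^{1}, P = (Kp/g)^(1/1) = (10.5/1.688)^(1/1) = 6.22 bar.

P = 6.22 bar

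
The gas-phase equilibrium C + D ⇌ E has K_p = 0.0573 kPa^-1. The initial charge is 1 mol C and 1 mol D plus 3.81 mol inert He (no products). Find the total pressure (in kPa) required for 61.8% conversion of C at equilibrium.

Take 1 mol C as basis and let X be its fractional conversion, so ξ = X.
Species balance: n_C = 1 − X; n_D = 1 − X; n_E = X; n_I = 3.81 (inert).
Summing: n_T = 5.81 − X.
K_p = p_E / (p_C p_D) with p_i = (n_i/n_T)·P.
At X = 0.618: the mole-fraction product g(X) = Π y_i^ν_i = 21.99. Since K_p = g(X)·P^{-1}, P = (g/K_p)^(1/1) = (21.99/0.0573)^(1/1) = 384 kPa.

P = 384 kPa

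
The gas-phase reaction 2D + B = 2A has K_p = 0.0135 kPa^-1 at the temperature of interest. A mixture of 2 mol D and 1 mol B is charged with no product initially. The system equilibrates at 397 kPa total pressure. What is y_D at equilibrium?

y_D = 0.395

Basis: 2 mol D initially; let X = conversion of D. Extent ξ = X.
Mole table: n_D = 2 − 2X; n_B = 1 − X; n_A = 2X.
Total moles n_T = 3 − X.
Mole fractions y_i = n_i/n_T; K_p = p_A^2 / (p_D^2 p_B) with p_i = y_i·P.
This yields a degree-3 equation in X; solving on (0,1), X = 0.507.
Then n_D = 0.986, n_T = 2.49, so y_D = 0.395.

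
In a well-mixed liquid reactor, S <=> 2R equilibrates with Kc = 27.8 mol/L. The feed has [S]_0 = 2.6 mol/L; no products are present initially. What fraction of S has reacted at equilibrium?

X = 0.775

Let X = conversion of S; extent ξ = 2.6·X mol/L.
Concentrations: [S] = 2.6 − 2.6X; [R] = 5.2X.
Kc = [R]^2 / ([S]).
This equals 27.8 at X = 0.775 (the root in 0 < X < 1).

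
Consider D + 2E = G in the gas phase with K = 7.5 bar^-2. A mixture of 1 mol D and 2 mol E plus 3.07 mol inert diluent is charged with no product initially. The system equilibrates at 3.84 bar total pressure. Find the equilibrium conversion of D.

X = 0.676

Take 1 mol D as basis and let X be its fractional conversion, so ξ = X.
At extent ξ: n_D = 1 − X; n_E = 2 − 2X; n_G = X; n_I = 3.07 (inert).
Total moles n_T = 6.07 − 2X.
Mole fractions y_i = n_i/n_T; K = p_G / (p_D p_E^2) with p_i = y_i·P.
Equating to 7.5 bar^-2 and solving on 0 < X < 1: X = 0.676.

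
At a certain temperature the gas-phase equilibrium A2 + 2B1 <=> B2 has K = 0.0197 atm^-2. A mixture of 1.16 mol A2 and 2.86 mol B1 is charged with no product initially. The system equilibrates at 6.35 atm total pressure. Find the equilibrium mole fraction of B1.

y_B1 = 0.661

Let X = conversion of A2 (basis 1.16 mol A2); extent of reaction ξ = 1.16X.
Moles: n_A2 = 1.16 − 1.16X; n_B1 = 2.86 − 2.32X; n_B2 = 1.16X.
Summing: n_T = 4.02 − 2.32X.
y_i = n_i/n_T, p_i = y_i·P. K = p_B2 / (p_A2 p_B1^2).
Substituting and setting equal to 0.0197 atm^-2 gives a polynomial in X; the root in (0,1) is X = 0.258.
Then n_B1 = 2.26, n_T = 3.42, so y_B1 = 0.661.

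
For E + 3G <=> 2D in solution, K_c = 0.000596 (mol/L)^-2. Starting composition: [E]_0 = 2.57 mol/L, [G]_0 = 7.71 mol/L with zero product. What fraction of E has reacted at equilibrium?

X = 0.125

Let X = conversion of E; extent ξ = 2.57·X mol/L.
Concentrations: [E] = 2.57 − 2.57X; [G] = 7.71 − 7.71X; [D] = 5.14X.
K_c = [D]^2 / ([E] [G]^3).
Setting equal to 0.000596 and solving for X on (0,1) gives X = 0.125.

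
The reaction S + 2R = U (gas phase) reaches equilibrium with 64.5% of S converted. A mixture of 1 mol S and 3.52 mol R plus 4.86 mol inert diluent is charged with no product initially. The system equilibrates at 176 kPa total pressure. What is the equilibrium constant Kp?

Kp = 0.000772 kPa^-2

Basis: 1 mol S initially; let X = conversion of S. Extent ξ = X.
Species balance: n_S = 1 − X; n_R = 3.52 − 2X; n_U = X; n_I = 4.86 (inert).
Total moles n_T = 9.38 − 2X.
At X = 0.645: n_S = 0.355, n_R = 2.23, n_U = 0.645, n_T = 8.09.
p_i = (n_i/n_T)·P. Kp = p_U / (p_S p_R^2) = 0.000772 kPa^-2.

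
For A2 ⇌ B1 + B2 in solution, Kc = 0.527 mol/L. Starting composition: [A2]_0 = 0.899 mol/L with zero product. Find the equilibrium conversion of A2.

Let X = conversion of A2; extent ξ = 0.899·X mol/L.
Concentrations: [A2] = 0.899 − 0.899X; [B1] = 0.899X; [B2] = 0.899X.
Kc = [B1] [B2] / ([A2]).
Solving Kc = 0.527 for X ∈ (0,1): X = 0.527.

X = 0.527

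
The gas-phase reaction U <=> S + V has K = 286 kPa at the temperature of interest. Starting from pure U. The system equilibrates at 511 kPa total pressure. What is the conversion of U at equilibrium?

X = 0.599

Basis: 1 mol U initially; let X = conversion of U. Extent ξ = X.
Mole table: n_U = 1 − X; n_S = X; n_V = X.
Summing: n_T = 1 + X.
Mole fractions y_i = n_i/n_T; K = p_S p_V / (p_U) with p_i = y_i·P.
Setting this equal to 286 kPa and taking the physical root (0 < X < 1) gives X = 0.599.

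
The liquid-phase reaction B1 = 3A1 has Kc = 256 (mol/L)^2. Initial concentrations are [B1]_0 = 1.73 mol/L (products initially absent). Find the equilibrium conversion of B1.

Let X = conversion of B1; extent ξ = 1.73·X mol/L.
Concentrations: [B1] = 1.73 − 1.73X; [A1] = 5.19X.
Kc = [A1]^3 / ([B1]).
Solving Kc = 256 for X ∈ (0,1): X = 0.824.

X = 0.824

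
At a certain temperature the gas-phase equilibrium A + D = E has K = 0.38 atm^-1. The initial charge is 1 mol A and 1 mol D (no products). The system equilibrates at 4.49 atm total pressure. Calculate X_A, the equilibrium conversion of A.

Basis: 1 mol A initially; let X = conversion of A. Extent ξ = X.
At extent ξ: n_A = 1 − X; n_D = 1 − X; n_E = X.
Summing: n_T = 2 − X.
y_i = n_i/n_T, p_i = y_i·P. K = p_E / (p_A p_D).
This yields a degree-2 equation in X; solving on (0,1), X = 0.392.

X = 0.392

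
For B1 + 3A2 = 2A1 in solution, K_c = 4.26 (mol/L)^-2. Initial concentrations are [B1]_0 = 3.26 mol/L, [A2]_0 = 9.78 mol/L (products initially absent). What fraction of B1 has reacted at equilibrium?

Let X = conversion of B1; extent ξ = 3.26·X mol/L.
Concentrations: [B1] = 3.26 − 3.26X; [A2] = 9.78 − 9.78X; [A1] = 6.52X.
K_c = [A1]^2 / ([B1] [A2]^3).
Solving K_c = 4.26 for X ∈ (0,1): X = 0.788.

X = 0.788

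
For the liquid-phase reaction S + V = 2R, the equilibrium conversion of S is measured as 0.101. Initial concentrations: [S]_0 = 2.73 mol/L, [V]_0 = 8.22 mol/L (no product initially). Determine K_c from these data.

Let X = conversion of S.
Concentrations: [S] = 2.73 − 2.73X; [V] = 8.22 − 2.73X; [R] = 5.46X.
At X = 0.101: [S] = 2.45, [V] = 7.94, [R] = 0.551.
K_c = [R]^2 / ([S] [V]) = 0.0156.

K_c = 0.0156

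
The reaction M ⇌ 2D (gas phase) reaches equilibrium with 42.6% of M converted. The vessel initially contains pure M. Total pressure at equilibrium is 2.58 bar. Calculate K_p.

Take 1 mol M as basis and let X be its fractional conversion, so ξ = X.
At extent ξ: n_M = 1 − X; n_D = 2X.
n_T = Σnᵢ = 1 + X.
At X = 0.426: n_M = 0.574, n_D = 0.852, n_T = 1.43.
p_i = (n_i/n_T)·P. K_p = p_D^2 / (p_M) = 2.29 bar.

K_p = 2.29 bar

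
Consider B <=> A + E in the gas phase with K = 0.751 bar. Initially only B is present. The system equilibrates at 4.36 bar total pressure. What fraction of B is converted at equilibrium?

Let X = conversion of B (basis 1 mol B); extent of reaction ξ = X.
Mole table: n_B = 1 − X; n_A = X; n_E = X.
Summing: n_T = 1 + X.
With p_i = (n_i/n_T)P, K = p_A p_E / (p_B).
Substituting and setting equal to 0.751 bar gives a polynomial in X; the root in (0,1) is X = 0.383.

X = 0.383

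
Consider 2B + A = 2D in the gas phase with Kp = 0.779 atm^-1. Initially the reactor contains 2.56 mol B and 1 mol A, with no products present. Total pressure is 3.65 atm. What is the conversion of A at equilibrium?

X = 0.515

Basis: 1 mol A initially; let X = conversion of A. Extent ξ = X.
At extent ξ: n_B = 2.56 − 2X; n_A = 1 − X; n_D = 2X.
Summing: n_T = 3.56 − X.
y_i = n_i/n_T, p_i = y_i·P. Kp = p_D^2 / (p_B^2 p_A).
This yields a degree-3 equation in X; solving on (0,1), X = 0.515.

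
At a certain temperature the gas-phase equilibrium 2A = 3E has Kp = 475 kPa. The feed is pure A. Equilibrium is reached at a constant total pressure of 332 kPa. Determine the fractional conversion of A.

Take 1 mol A as basis and let X be its fractional conversion, so ξ = 0.5X.
At extent ξ: n_A = 1 − X; n_E = 1.5X.
Total moles n_T = 1 + 0.5X.
With p_i = (n_i/n_T)P, Kp = p_E^3 / (p_A^2).
Setting this equal to 475 kPa and taking the physical root (0 < X < 1) gives X = 0.506.

X = 0.506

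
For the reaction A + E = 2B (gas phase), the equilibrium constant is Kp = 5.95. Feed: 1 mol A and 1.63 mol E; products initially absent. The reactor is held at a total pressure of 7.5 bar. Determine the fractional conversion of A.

Take 1 mol A as basis and let X be its fractional conversion, so ξ = X.
At extent ξ: n_A = 1 − X; n_E = 1.63 − X; n_B = 2X.
Since Δν = 0, n_T = 2.63 throughout.
Mole fractions y_i = n_i/n_T; Kp = p_B^2 / (p_A p_E) with p_i = y_i·P.
Substituting and setting equal to 5.95 gives a polynomial in X; the root in (0,1) is X = 0.677.

X = 0.677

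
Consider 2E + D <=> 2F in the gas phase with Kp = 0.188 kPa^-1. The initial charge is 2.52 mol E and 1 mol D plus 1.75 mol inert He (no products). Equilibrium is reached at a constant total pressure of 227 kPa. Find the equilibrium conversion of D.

X = 0.758

Basis: 1 mol D initially; let X = conversion of D. Extent ξ = X.
Mole table: n_E = 2.52 − 2X; n_D = 1 − X; n_F = 2X; n_I = 1.75 (inert).
Summing: n_T = 5.27 − X.
With p_i = (n_i/n_T)P, Kp = p_F^2 / (p_E^2 p_D).
This yields a degree-3 equation in X; solving on (0,1), X = 0.758.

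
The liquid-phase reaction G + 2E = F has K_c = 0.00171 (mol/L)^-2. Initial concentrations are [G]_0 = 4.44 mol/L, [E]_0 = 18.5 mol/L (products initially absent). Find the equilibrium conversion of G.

Let X = conversion of G; extent ξ = 4.44·X mol/L.
Concentrations: [G] = 4.44 − 4.44X; [E] = 18.5 − 8.88X; [F] = 4.44X.
K_c = [F] / ([G] [E]^2).
Equating to 0.00171 (mol/L)^-2: the physical root is X = 0.300.

X = 0.300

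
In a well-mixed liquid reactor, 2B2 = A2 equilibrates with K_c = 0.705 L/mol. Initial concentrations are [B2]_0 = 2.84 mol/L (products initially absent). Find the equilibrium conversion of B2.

X = 0.610

Let X = conversion of B2; extent ξ = 2.84X/2 mol/L.
Concentrations: [B2] = 2.84 − 2.84X; [A2] = 1.42X.
K_c = [A2] / ([B2]^2).
Setting equal to 0.705 and solving for X on (0,1) gives X = 0.610.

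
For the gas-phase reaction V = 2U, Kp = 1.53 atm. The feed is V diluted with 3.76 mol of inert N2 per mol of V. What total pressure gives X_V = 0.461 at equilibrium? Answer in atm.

P = 5.06 atm

Basis: 1 mol V initially; let X = conversion of V. Extent ξ = X.
Mole table: n_V = 1 − X; n_U = 2X; n_I = 3.76 (inert).
n_T = Σnᵢ = 4.76 + X.
Kp = p_U^2 / (p_V) with p_i = (n_i/n_T)·P.
At X = 0.461: the mole-fraction product g(X) = Π y_i^ν_i = 0.3021. Since Kp = g(X)·P^{1}, P = (Kp/g)^(1/1) = (1.53/0.3021)^(1/1) = 5.06 atm.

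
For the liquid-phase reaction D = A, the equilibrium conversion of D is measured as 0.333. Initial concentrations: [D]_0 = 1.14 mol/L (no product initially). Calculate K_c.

K_c = 0.499

Let X = conversion of D.
Concentrations: [D] = 1.14 − 1.14X; [A] = 1.14X.
At X = 0.333: [D] = 0.76, [A] = 0.38.
K_c = [A] / ([D]) = 0.499.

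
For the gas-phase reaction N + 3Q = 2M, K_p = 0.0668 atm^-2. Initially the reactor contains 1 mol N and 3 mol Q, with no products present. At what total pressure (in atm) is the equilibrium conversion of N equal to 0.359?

P = 4.27 atm

Take 1 mol N as basis and let X be its fractional conversion, so ξ = X.
Moles: n_N = 1 − X; n_Q = 3 − 3X; n_M = 2X.
n_T = Σnᵢ = 4 − 2X.
K_p = p_M^2 / (p_N p_Q^3) with p_i = (n_i/n_T)·P.
At X = 0.359: the mole-fraction product g(X) = Π y_i^ν_i = 1.218. Since K_p = g(X)·P^{-2}, P = (g/K_p)^(1/2) = (1.218/0.0668)^(1/2) = 4.27 atm.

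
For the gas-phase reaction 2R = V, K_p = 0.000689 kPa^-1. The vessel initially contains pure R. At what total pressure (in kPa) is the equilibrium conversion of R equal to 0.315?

Basis: 1 mol R initially; let X = conversion of R. Extent ξ = 0.5X.
Moles: n_R = 1 − X; n_V = 0.5X.
Total moles n_T = 1 − 0.5X.
K_p = p_V / (p_R^2) with p_i = (n_i/n_T)·P.
At X = 0.315: the mole-fraction product g(X) = Π y_i^ν_i = 0.2828. Since K_p = g(X)·P^{-1}, P = (g/K_p)^(1/1) = (0.2828/0.000689)^(1/1) = 410 kPa.

P = 410 kPa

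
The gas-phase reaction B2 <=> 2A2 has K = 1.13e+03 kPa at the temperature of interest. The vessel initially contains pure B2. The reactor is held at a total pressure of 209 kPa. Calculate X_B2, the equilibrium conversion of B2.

Take 1 mol B2 as basis and let X be its fractional conversion, so ξ = X.
Moles: n_B2 = 1 − X; n_A2 = 2X.
n_T = Σnᵢ = 1 + X.
y_i = n_i/n_T, p_i = y_i·P. K = p_A2^2 / (p_B2).
Equating to 1.13e+03 kPa and solving on 0 < X < 1: X = 0.758.

X = 0.758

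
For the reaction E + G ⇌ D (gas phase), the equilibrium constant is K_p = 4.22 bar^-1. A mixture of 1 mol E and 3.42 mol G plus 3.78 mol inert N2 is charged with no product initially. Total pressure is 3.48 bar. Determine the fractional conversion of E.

Let X = conversion of E (basis 1 mol E); extent of reaction ξ = X.
Moles: n_E = 1 − X; n_G = 3.42 − X; n_D = X; n_I = 3.78 (inert).
Total moles n_T = 8.2 − X.
Mole fractions y_i = n_i/n_T; K_p = p_D / (p_E p_G) with p_i = y_i·P.
Substituting and setting equal to 4.22 bar^-1 gives a polynomial in X; the root in (0,1) is X = 0.837.

X = 0.837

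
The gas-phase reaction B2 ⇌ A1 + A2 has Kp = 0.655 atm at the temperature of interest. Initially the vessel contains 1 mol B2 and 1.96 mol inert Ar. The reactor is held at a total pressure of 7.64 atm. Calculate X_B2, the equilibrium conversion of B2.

Let X = conversion of B2 (basis 1 mol B2); extent of reaction ξ = X.
At extent ξ: n_B2 = 1 − X; n_A1 = X; n_A2 = X; n_I = 1.96 (inert).
n_T = Σnᵢ = 2.96 + X.
Mole fractions y_i = n_i/n_T; Kp = p_A1 p_A2 / (p_B2) with p_i = y_i·P.
This yields a degree-2 equation in X; solving on (0,1), X = 0.412.

X = 0.412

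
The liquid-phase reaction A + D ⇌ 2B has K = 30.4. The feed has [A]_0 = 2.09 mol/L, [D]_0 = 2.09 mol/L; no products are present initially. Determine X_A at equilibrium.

Let X = conversion of A; extent ξ = 2.09·X mol/L.
Concentrations: [A] = 2.09 − 2.09X; [D] = 2.09 − 2.09X; [B] = 4.18X.
K = [B]^2 / ([A] [D]).
Equating to 30.4: the physical root is X = 0.734.

X = 0.734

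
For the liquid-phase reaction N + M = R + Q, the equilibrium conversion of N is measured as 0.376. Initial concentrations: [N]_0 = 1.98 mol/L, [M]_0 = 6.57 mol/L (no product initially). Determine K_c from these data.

K_c = 0.077

Let X = conversion of N.
Concentrations: [N] = 1.98 − 1.98X; [M] = 6.57 − 1.98X; [R] = 1.98X; [Q] = 1.98X.
At X = 0.376: [N] = 1.24, [M] = 5.83, [R] = 0.744, [Q] = 0.744.
K_c = [R] [Q] / ([N] [M]) = 0.077.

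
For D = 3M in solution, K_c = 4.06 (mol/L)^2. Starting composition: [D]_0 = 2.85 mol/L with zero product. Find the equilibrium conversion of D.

X = 0.241

Let X = conversion of D; extent ξ = 2.85·X mol/L.
Concentrations: [D] = 2.85 − 2.85X; [M] = 8.55X.
K_c = [M]^3 / ([D]).
This equals 4.06 at X = 0.241 (the root in 0 < X < 1).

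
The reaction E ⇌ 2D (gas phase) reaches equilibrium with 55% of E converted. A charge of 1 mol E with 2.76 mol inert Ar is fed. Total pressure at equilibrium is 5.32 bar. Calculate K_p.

Basis: 1 mol E initially; let X = conversion of E. Extent ξ = X.
Species balance: n_E = 1 − X; n_D = 2X; n_I = 2.76 (inert).
Total moles n_T = 3.76 + X.
At X = 0.55: n_E = 0.45, n_D = 1.1, n_T = 4.31.
p_i = (n_i/n_T)·P. K_p = p_D^2 / (p_E) = 3.32 bar.

K_p = 3.32 bar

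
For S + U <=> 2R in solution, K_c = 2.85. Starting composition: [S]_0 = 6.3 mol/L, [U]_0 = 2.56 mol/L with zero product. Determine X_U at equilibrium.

Let X = conversion of U; extent ξ = 2.56·X mol/L.
Concentrations: [S] = 6.3 − 2.56X; [U] = 2.56 − 2.56X; [R] = 5.12X.
K_c = [R]^2 / ([S] [U]).
This equals 2.85 at X = 0.660 (the root in 0 < X < 1).

X = 0.660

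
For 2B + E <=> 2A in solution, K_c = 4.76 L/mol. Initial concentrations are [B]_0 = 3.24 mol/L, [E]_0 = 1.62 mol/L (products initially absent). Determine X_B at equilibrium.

Let X = conversion of B; extent ξ = 3.24X/2 mol/L.
Concentrations: [B] = 3.24 − 3.24X; [E] = 1.62 − 1.62X; [A] = 3.24X.
K_c = [A]^2 / ([B]^2 [E]).
This equals 4.76 at X = 0.629 (the root in 0 < X < 1).

X = 0.629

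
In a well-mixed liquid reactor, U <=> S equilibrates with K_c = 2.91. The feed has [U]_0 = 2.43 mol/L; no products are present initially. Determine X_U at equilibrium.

Let X = conversion of U; extent ξ = 2.43·X mol/L.
Concentrations: [U] = 2.43 − 2.43X; [S] = 2.43X.
K_c = [S] / ([U]).
Equating to 2.91: the physical root is X = 0.744.

X = 0.744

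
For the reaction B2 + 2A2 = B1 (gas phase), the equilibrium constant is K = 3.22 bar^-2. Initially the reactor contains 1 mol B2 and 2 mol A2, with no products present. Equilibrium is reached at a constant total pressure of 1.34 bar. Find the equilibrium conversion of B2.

X = 0.559

Basis: 1 mol B2 initially; let X = conversion of B2. Extent ξ = X.
At extent ξ: n_B2 = 1 − X; n_A2 = 2 − 2X; n_B1 = X.
n_T = Σnᵢ = 3 − 2X.
y_i = n_i/n_T, p_i = y_i·P. K = p_B1 / (p_B2 p_A2^2).
Setting this equal to 3.22 bar^-2 and taking the physical root (0 < X < 1) gives X = 0.559.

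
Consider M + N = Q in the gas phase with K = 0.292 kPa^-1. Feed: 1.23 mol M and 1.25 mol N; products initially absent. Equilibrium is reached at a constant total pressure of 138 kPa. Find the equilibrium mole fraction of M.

y_M = 0.128

Basis: 1.23 mol M initially; let X = conversion of M. Extent ξ = 1.23X.
Mole table: n_M = 1.23 − 1.23X; n_N = 1.25 − 1.23X; n_Q = 1.23X.
n_T = Σnᵢ = 2.48 − 1.23X.
y_i = n_i/n_T, p_i = y_i·P. K = p_Q / (p_M p_N).
Equating to 0.292 kPa^-1 and solving on 0 < X < 1: X = 0.851.
Then n_M = 0.183, n_T = 1.43, so y_M = 0.128.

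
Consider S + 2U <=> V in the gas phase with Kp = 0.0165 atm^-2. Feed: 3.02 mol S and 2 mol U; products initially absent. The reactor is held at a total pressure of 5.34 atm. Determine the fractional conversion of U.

X = 0.169

Basis: 2 mol U initially; let X = conversion of U. Extent ξ = X.
Species balance: n_S = 3.02 − X; n_U = 2 − 2X; n_V = X.
n_T = Σnᵢ = 5.02 − 2X.
Mole fractions y_i = n_i/n_T; Kp = p_V / (p_S p_U^2) with p_i = y_i·P.
This yields a degree-3 equation in X; solving on (0,1), X = 0.169.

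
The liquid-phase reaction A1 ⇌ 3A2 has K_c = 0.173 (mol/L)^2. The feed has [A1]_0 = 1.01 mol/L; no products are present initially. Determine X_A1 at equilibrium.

X = 0.173

Let X = conversion of A1; extent ξ = 1.01·X mol/L.
Concentrations: [A1] = 1.01 − 1.01X; [A2] = 3.03X.
K_c = [A2]^3 / ([A1]).
Setting equal to 0.173 and solving for X on (0,1) gives X = 0.173.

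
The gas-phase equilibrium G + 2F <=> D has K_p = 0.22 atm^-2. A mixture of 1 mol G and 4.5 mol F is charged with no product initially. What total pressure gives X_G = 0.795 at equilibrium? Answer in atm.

P = 5.64 atm

Take 1 mol G as basis and let X be its fractional conversion, so ξ = X.
Moles: n_G = 1 − X; n_F = 4.5 − 2X; n_D = X.
Total moles n_T = 5.5 − 2X.
K_p = p_D / (p_G p_F^2) with p_i = (n_i/n_T)·P.
At X = 0.795: the mole-fraction product g(X) = Π y_i^ν_i = 7.001. Since K_p = g(X)·P^{-2}, P = (g/K_p)^(1/2) = (7.001/0.22)^(1/2) = 5.64 atm.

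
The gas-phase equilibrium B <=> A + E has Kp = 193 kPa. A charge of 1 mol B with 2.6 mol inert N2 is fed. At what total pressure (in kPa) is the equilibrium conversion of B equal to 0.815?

P = 237 kPa

Take 1 mol B as basis and let X be its fractional conversion, so ξ = X.
Moles: n_B = 1 − X; n_A = X; n_E = X; n_I = 2.6 (inert).
Summing: n_T = 3.6 + X.
Kp = p_A p_E / (p_B) with p_i = (n_i/n_T)·P.
At X = 0.815: the mole-fraction product g(X) = Π y_i^ν_i = 0.8132. Since Kp = g(X)·P^{1}, P = (Kp/g)^(1/1) = (193/0.8132)^(1/1) = 237 kPa.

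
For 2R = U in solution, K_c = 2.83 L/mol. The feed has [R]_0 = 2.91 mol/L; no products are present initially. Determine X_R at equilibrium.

Let X = conversion of R; extent ξ = 2.91X/2 mol/L.
Concentrations: [R] = 2.91 − 2.91X; [U] = 1.46X.
K_c = [U] / ([R]^2).
This equals 2.83 at X = 0.782 (the root in 0 < X < 1).

X = 0.782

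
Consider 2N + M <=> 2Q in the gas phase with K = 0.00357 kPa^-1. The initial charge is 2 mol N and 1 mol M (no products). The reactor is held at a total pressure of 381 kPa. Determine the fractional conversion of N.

Basis: 2 mol N initially; let X = conversion of N. Extent ξ = X.
Moles: n_N = 2 − 2X; n_M = 1 − X; n_Q = 2X.
Total moles n_T = 3 − X.
With p_i = (n_i/n_T)P, K = p_Q^2 / (p_N^2 p_M).
Setting this equal to 0.00357 kPa^-1 and taking the physical root (0 < X < 1) gives X = 0.364.

X = 0.364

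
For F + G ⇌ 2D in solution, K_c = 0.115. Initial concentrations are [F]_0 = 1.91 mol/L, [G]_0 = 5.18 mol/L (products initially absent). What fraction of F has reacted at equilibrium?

Let X = conversion of F; extent ξ = 1.91·X mol/L.
Concentrations: [F] = 1.91 − 1.91X; [G] = 5.18 − 1.91X; [D] = 3.82X.
K_c = [D]^2 / ([F] [G]).
Equating to 0.115: the physical root is X = 0.234.

X = 0.234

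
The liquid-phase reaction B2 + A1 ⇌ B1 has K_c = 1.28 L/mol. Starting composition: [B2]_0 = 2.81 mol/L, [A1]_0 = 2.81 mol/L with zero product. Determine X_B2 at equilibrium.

Let X = conversion of B2; extent ξ = 2.81·X mol/L.
Concentrations: [B2] = 2.81 − 2.81X; [A1] = 2.81 − 2.81X; [B1] = 2.81X.
K_c = [B1] / ([B2] [A1]).
Solving K_c = 1.28 for X ∈ (0,1): X = 0.594.

X = 0.594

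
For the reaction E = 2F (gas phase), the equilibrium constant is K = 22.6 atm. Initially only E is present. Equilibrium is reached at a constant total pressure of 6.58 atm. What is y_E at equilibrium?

y_E = 0.191

Take 1 mol E as basis and let X be its fractional conversion, so ξ = X.
Species balance: n_E = 1 − X; n_F = 2X.
Summing: n_T = 1 + X.
y_i = n_i/n_T, p_i = y_i·P. K = p_F^2 / (p_E).
Substituting and setting equal to 22.6 atm gives a polynomial in X; the root in (0,1) is X = 0.680.
Then n_E = 0.32, n_T = 1.68, so y_E = 0.191.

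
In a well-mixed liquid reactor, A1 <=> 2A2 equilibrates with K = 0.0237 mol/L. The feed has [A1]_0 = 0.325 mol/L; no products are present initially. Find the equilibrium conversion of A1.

X = 0.126

Let X = conversion of A1; extent ξ = 0.325·X mol/L.
Concentrations: [A1] = 0.325 − 0.325X; [A2] = 0.65X.
K = [A2]^2 / ([A1]).
Setting equal to 0.0237 and solving for X on (0,1) gives X = 0.126.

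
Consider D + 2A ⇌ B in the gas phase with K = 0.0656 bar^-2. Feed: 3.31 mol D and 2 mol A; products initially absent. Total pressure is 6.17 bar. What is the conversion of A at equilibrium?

X = 0.448

Let X = conversion of A (basis 2 mol A); extent of reaction ξ = X.
At extent ξ: n_D = 3.31 − X; n_A = 2 − 2X; n_B = X.
Total moles n_T = 5.31 − 2X.
With p_i = (n_i/n_T)P, K = p_B / (p_D p_A^2).
Substituting and setting equal to 0.0656 bar^-2 gives a polynomial in X; the root in (0,1) is X = 0.448.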